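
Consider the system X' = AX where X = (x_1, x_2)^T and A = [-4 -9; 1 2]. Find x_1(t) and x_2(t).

x_1(t) = 3c_1e^(-t) + 3c_2te^(-t) - c_2e^(-t), x_2(t) = -c_1e^(-t) - c_2te^(-t)

Coefficient matrix A = [[-4, -9], [1, 2]].
Characteristic polynomial det(A - λI) = λ^2 + 2λ + 1 = 0.
Single eigenvalue λ = -1 with algebraic multiplicity 2.
Eigenvector v = (3,-1); generalized eigenvector w with (A-λI)w=v is (-1,0).
General solution: e^(-t)[c_1·v + c_2·(t·v + w)].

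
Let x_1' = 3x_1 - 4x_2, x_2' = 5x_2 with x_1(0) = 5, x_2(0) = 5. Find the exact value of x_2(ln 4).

5120

A = [[3,-4],[0,5]]; eigenvalues λ = 5, 3.
Eigenvectors: (-2,1) for λ=5, (-1,0) for λ=3.
From the initial condition, c_1 = 5, c_2 = -15.
x_2(ln 4) = (5)(4^5)(1) + (-15)(4^3)(0) = 5120.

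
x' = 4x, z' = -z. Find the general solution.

Coefficient matrix A = [[4, 0], [0, -1]].
Characteristic polynomial det(A - λI) = λ^2 - 3λ - 4 = 0.
Eigenvalues λ = -1, 4.
For λ=-1: (A-λI) row 1 is [5, 0], so an eigenvector is (0, 1).
For λ=4: (A-λI) row 2 is [0, -5], so an eigenvector is (-1, 0).
General solution: C_1e^(-t)(0,1) + C_2e^(4t)(-1,0).

x(t) = -C_2e^(4t), z(t) = C_1e^(-t)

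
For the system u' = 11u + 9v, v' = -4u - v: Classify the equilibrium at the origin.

unstable improper node

A = [[11,9],[-4,-1]]; det(A-λI) = λ^2 - 10λ + 25.
repeated λ = 5 with a single eigenvector.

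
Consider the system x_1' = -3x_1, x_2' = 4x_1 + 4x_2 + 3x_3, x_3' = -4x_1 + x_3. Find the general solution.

Coefficient matrix A = [[-3, 0, 0], [4, 4, 3], [-4, 0, 1]].
det(A - λI) = 0 gives eigenvalues λ = 1, -3, 4.
For λ=1: eigenvector (0,-1,1).
For λ=-3: eigenvector (-1,1,-1).
For λ=4: eigenvector (0,1,0).
General solution: K_1e^(t)(0,-1,1) + K_2e^(-3t)(-1,1,-1) + K_3e^(4t)(0,1,0).

x_1(t) = -K_2e^(-3t), x_2(t) = -K_1e^(t) + K_2e^(-3t) + K_3e^(4t), x_3(t) = K_1e^(t) - K_2e^(-3t)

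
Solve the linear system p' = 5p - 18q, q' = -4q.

p(t) = -K_1e^(5t) + 2K_2e^(-4t), q(t) = K_2e^(-4t)

Coefficient matrix A = [[5, -18], [0, -4]].
Characteristic polynomial det(A - λI) = λ^2 - λ - 20 = 0.
Eigenvalues λ = 5, -4.
For λ=5: (A-λI) row 1 is [0, -18], so an eigenvector is (-1, 0).
For λ=-4: (A-λI) row 1 is [9, -18], so an eigenvector is (2, 1).
General solution: K_1e^(5t)(-1,0) + K_2e^(-4t)(2,1).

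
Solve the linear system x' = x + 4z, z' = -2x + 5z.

x(t) = C_1e^(3t)sin(2t) - C_1e^(3t)cos(2t) - C_2e^(3t)sin(2t) - C_2e^(3t)cos(2t), z(t) = C_1e^(3t)sin(2t) - C_2e^(3t)cos(2t)

Coefficient matrix A = [[1, 4], [-2, 5]].
Characteristic polynomial det(A - λI) = λ^2 - 6λ + 13 = 0.
Eigenvalues λ = 3 ± 2i (complex conjugate pair).
For λ=3+2i: an eigenvector is (-1,0) - i(1,1) = (-1 - i, 0 - i).
A real fundamental pair from Re and Im of e^((3+2i)t)v: X_1 = e^(3t)(cos(2t)·(-1,0) + sin(2t)·(1,1)), X_2 = e^(3t)(sin(2t)·(-1,0) - cos(2t)·(1,1)).
General solution: C_1X_1 + C_2X_2.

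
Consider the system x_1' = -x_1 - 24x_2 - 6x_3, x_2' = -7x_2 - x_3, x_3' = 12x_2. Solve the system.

x_1(t) = c_1e^(-t) - 2c_2e^(-4t), x_2(t) = -c_2e^(-4t) + c_3e^(-3t), x_3(t) = 3c_2e^(-4t) - 4c_3e^(-3t)

Coefficient matrix A = [[-1, -24, -6], [0, -7, -1], [0, 12, 0]].
det(A - λI) = 0 gives eigenvalues λ = -1, -4, -3.
For λ=-1: eigenvector (1,0,0).
For λ=-4: eigenvector (-2,-1,3).
For λ=-3: eigenvector (0,1,-4).
General solution: c_1e^(-t)(1,0,0) + c_2e^(-4t)(-2,-1,3) + c_3e^(-3t)(0,1,-4).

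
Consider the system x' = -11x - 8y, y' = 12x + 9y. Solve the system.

Coefficient matrix A = [[-11, -8], [12, 9]].
Characteristic polynomial det(A - λI) = λ^2 + 2λ - 3 = 0.
Eigenvalues λ = 1, -3.
For λ=1: (A-λI) row 1 is [-12, -8], so an eigenvector is (2, -3).
For λ=-3: (A-λI) row 1 is [-8, -8], so an eigenvector is (-1, 1).
General solution: K_1e^(t)(2,-3) + K_2e^(-3t)(-1,1).

x(t) = 2K_1e^(t) - K_2e^(-3t), y(t) = -3K_1e^(t) + K_2e^(-3t)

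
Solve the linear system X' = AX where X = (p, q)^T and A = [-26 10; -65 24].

p(t) = K_1e^(-t)sin(5t) + K_1e^(-t)cos(5t) + K_2e^(-t)sin(5t) - K_2e^(-t)cos(5t), q(t) = 2K_1e^(-t)sin(5t) + 3K_1e^(-t)cos(5t) + 3K_2e^(-t)sin(5t) - 2K_2e^(-t)cos(5t)

Coefficient matrix A = [[-26, 10], [-65, 24]].
Characteristic polynomial det(A - λI) = λ^2 + 2λ + 26 = 0.
Eigenvalues λ = -1 ± 5i (complex conjugate pair).
For λ=-1+5i: an eigenvector is (1,3) - i(1,2) = (1 - i, 3 - 2i).
A real fundamental pair from Re and Im of e^((-1+5i)t)v: X_1 = e^(-t)(cos(5t)·(1,3) + sin(5t)·(1,2)), X_2 = e^(-t)(sin(5t)·(1,3) - cos(5t)·(1,2)).
General solution: K_1X_1 + K_2X_2.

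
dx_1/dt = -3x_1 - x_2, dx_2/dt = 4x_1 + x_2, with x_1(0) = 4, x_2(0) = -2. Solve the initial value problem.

x_1(t) = -6te^(-t) + 4e^(-t), x_2(t) = 12te^(-t) - 2e^(-t)

Coefficient matrix A = [[-3, -1], [4, 1]].
Characteristic polynomial det(A - λI) = λ^2 + 2λ + 1 = 0.
Single eigenvalue λ = -1 with algebraic multiplicity 2.
Eigenvector v = (1,-2); generalized eigenvector w with (A-λI)w=v is (1,-3).
General solution: e^(-t)[c_1·v + c_2·(t·v + w)].
Applying x_1(0)=4, x_2(0)=-2 gives c_1=10, c_2=-6.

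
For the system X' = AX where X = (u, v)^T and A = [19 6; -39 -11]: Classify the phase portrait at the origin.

unstable spiral

A = [[19,6],[-39,-11]]; det(A-λI) = λ^2 - 8λ + 25.
λ = 4 ± 3i: positive real part.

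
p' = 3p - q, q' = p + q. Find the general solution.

Coefficient matrix A = [[3, -1], [1, 1]].
Characteristic polynomial det(A - λI) = λ^2 - 4λ + 4 = 0.
Single eigenvalue λ = 2 with algebraic multiplicity 2.
Eigenvector v = (-1,-1); generalized eigenvector w with (A-λI)w=v is (-2,-1).
General solution: e^(2t)[C_1·v + C_2·(t·v + w)].

p(t) = -C_1e^(2t) - C_2te^(2t) - 2C_2e^(2t), q(t) = -C_1e^(2t) - C_2te^(2t) - C_2e^(2t)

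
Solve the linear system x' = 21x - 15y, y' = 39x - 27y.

x(t) = 2c_1e^(-3t)sin(3t) - c_1e^(-3t)cos(3t) - c_2e^(-3t)sin(3t) - 2c_2e^(-3t)cos(3t), y(t) = 3c_1e^(-3t)sin(3t) - 2c_1e^(-3t)cos(3t) - 2c_2e^(-3t)sin(3t) - 3c_2e^(-3t)cos(3t)

Coefficient matrix A = [[21, -15], [39, -27]].
Characteristic polynomial det(A - λI) = λ^2 + 6λ + 18 = 0.
Eigenvalues λ = -3 ± 3i (complex conjugate pair).
For λ=-3+3i: an eigenvector is (-1,-2) - i(2,3) = (-1 - 2i, -2 - 3i).
A real fundamental pair from Re and Im of e^((-3+3i)t)v: X_1 = e^(-3t)(cos(3t)·(-1,-2) + sin(3t)·(2,3)), X_2 = e^(-3t)(sin(3t)·(-1,-2) - cos(3t)·(2,3)).
General solution: c_1X_1 + c_2X_2.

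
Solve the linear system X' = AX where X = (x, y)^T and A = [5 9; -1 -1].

x(t) = -3K_1e^(2t) - 3K_2te^(2t) - K_2e^(2t), y(t) = K_1e^(2t) + K_2te^(2t)

Coefficient matrix A = [[5, 9], [-1, -1]].
Characteristic polynomial det(A - λI) = λ^2 - 4λ + 4 = 0.
Single eigenvalue λ = 2 with algebraic multiplicity 2.
Eigenvector v = (-3,1); generalized eigenvector w with (A-λI)w=v is (-1,0).
General solution: e^(2t)[K_1·v + K_2·(t·v + w)].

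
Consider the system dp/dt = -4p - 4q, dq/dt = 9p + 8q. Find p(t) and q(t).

Coefficient matrix A = [[-4, -4], [9, 8]].
Characteristic polynomial det(A - λI) = λ^2 - 4λ + 4 = 0.
Single eigenvalue λ = 2 with algebraic multiplicity 2.
Eigenvector v = (-2,3); generalized eigenvector w with (A-λI)w=v is (1,-1).
General solution: e^(2t)[C_1·v + C_2·(t·v + w)].

p(t) = -2C_1e^(2t) - 2C_2te^(2t) + C_2e^(2t), q(t) = 3C_1e^(2t) + 3C_2te^(2t) - C_2e^(2t)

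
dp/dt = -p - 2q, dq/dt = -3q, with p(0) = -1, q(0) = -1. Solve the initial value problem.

Coefficient matrix A = [[-1, -2], [0, -3]].
Characteristic polynomial det(A - λI) = λ^2 + 4λ + 3 = 0.
Eigenvalues λ = -3, -1.
For λ=-3: (A-λI) row 1 is [2, -2], so an eigenvector is (1, 1).
For λ=-1: (A-λI) row 1 is [0, -2], so an eigenvector is (-1, 0).
General solution: K_1e^(-3t)(1,1) + K_2e^(-t)(-1,0).
Applying p(0)=-1, q(0)=-1 gives K_1=-1, K_2=0.

p(t) = -e^(-3t), q(t) = -e^(-3t)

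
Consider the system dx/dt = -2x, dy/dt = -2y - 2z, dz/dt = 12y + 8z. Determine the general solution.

x(t) = c_2e^(-2t), y(t) = c_1e^(2t) - c_3e^(4t), z(t) = -2c_1e^(2t) + 3c_3e^(4t)

Coefficient matrix A = [[-2, 0, 0], [0, -2, -2], [0, 12, 8]].
det(A - λI) = 0 gives eigenvalues λ = 2, -2, 4.
For λ=2: eigenvector (0,1,-2).
For λ=-2: eigenvector (1,0,0).
For λ=4: eigenvector (0,-1,3).
General solution: c_1e^(2t)(0,1,-2) + c_2e^(-2t)(1,0,0) + c_3e^(4t)(0,-1,3).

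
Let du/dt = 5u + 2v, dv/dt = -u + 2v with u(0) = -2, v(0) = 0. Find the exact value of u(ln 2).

-48

A = [[5,2],[-1,2]]; eigenvalues λ = 3, 4.
Eigenvectors: (-1,1) for λ=3, (2,-1) for λ=4.
From the initial condition, c_1 = -2, c_2 = -2.
u(ln 2) = (-2)(2^3)(-1) + (-2)(2^4)(2) = -48.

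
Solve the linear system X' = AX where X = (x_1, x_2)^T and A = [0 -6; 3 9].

Coefficient matrix A = [[0, -6], [3, 9]].
Characteristic polynomial det(A - λI) = λ^2 - 9λ + 18 = 0.
Eigenvalues λ = 6, 3.
For λ=6: (A-λI) row 1 is [-6, -6], so an eigenvector is (-1, 1).
For λ=3: (A-λI) row 1 is [-3, -6], so an eigenvector is (-2, 1).
General solution: C_1e^(6t)(-1,1) + C_2e^(3t)(-2,1).

x_1(t) = -C_1e^(6t) - 2C_2e^(3t), x_2(t) = C_1e^(6t) + C_2e^(3t)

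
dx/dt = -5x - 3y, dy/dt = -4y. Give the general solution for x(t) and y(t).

Coefficient matrix A = [[-5, -3], [0, -4]].
Characteristic polynomial det(A - λI) = λ^2 + 9λ + 20 = 0.
Eigenvalues λ = -4, -5.
For λ=-4: (A-λI) row 1 is [-1, -3], so an eigenvector is (3, -1).
For λ=-5: (A-λI) row 1 is [0, -3], so an eigenvector is (-1, 0).
General solution: K_1e^(-4t)(3,-1) + K_2e^(-5t)(-1,0).

x(t) = 3K_1e^(-4t) - K_2e^(-5t), y(t) = -K_1e^(-4t)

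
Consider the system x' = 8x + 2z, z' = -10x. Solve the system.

Coefficient matrix A = [[8, 2], [-10, 0]].
Characteristic polynomial det(A - λI) = λ^2 - 8λ + 20 = 0.
Eigenvalues λ = 4 ± 2i (complex conjugate pair).
For λ=4+2i: an eigenvector is (1,-2) - i(0,-1) = (1, -2 + i).
A real fundamental pair from Re and Im of e^((4+2i)t)v: X_1 = e^(4t)(cos(2t)·(1,-2) + sin(2t)·(0,-1)), X_2 = e^(4t)(sin(2t)·(1,-2) - cos(2t)·(0,-1)).
General solution: C_1X_1 + C_2X_2.

x(t) = C_1e^(4t)cos(2t) + C_2e^(4t)sin(2t), z(t) = -C_1e^(4t)sin(2t) - 2C_1e^(4t)cos(2t) - 2C_2e^(4t)sin(2t) + C_2e^(4t)cos(2t)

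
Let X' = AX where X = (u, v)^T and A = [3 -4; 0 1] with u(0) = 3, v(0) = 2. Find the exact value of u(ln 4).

-48

A = [[3,-4],[0,1]]; eigenvalues λ = 1, 3.
Eigenvectors: (-2,-1) for λ=1, (1,0) for λ=3.
From the initial condition, c_1 = -2, c_2 = -1.
u(ln 4) = (-2)(4^1)(-2) + (-1)(4^3)(1) = -48.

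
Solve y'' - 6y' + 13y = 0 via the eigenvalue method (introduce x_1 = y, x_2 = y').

y(t) = C_1e^(3t)cos(2t) + C_2e^(3t)sin(2t)

Let x_1 = y, x_2 = y'. Then x_1' = x_2 and x_2' = -13x_1 + 6x_2.
A = [[0,1],[-13,6]]; det(A-λI) = λ^2 - 6λ + 13.
Eigenvalues λ = 3 ± 2i.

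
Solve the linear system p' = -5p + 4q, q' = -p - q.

p(t) = 2K_1e^(-3t) + 2K_2te^(-3t) - K_2e^(-3t), q(t) = K_1e^(-3t) + K_2te^(-3t)

Coefficient matrix A = [[-5, 4], [-1, -1]].
Characteristic polynomial det(A - λI) = λ^2 + 6λ + 9 = 0.
Single eigenvalue λ = -3 with algebraic multiplicity 2.
Eigenvector v = (2,1); generalized eigenvector w with (A-λI)w=v is (-1,0).
General solution: e^(-3t)[K_1·v + K_2·(t·v + w)].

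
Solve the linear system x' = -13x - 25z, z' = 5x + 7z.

x(t) = K_1e^(-3t)sin(5t) + 2K_1e^(-3t)cos(5t) + 2K_2e^(-3t)sin(5t) - K_2e^(-3t)cos(5t), z(t) = -K_1e^(-3t)cos(5t) - K_2e^(-3t)sin(5t)

Coefficient matrix A = [[-13, -25], [5, 7]].
Characteristic polynomial det(A - λI) = λ^2 + 6λ + 34 = 0.
Eigenvalues λ = -3 ± 5i (complex conjugate pair).
For λ=-3+5i: an eigenvector is (2,-1) - i(1,0) = (2 - i, -1).
A real fundamental pair from Re and Im of e^((-3+5i)t)v: X_1 = e^(-3t)(cos(5t)·(2,-1) + sin(5t)·(1,0)), X_2 = e^(-3t)(sin(5t)·(2,-1) - cos(5t)·(1,0)).
General solution: K_1X_1 + K_2X_2.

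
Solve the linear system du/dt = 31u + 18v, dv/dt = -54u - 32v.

u(t) = -c_1e^(-5t) + 2c_2e^(4t), v(t) = 2c_1e^(-5t) - 3c_2e^(4t)

Coefficient matrix A = [[31, 18], [-54, -32]].
Characteristic polynomial det(A - λI) = λ^2 + λ - 20 = 0.
Eigenvalues λ = -5, 4.
For λ=-5: (A-λI) row 1 is [36, 18], so an eigenvector is (-1, 2).
For λ=4: (A-λI) row 1 is [27, 18], so an eigenvector is (2, -3).
General solution: c_1e^(-5t)(-1,2) + c_2e^(4t)(2,-3).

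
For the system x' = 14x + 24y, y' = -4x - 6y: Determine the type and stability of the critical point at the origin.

A = [[14,24],[-4,-6]]; det(A-λI) = λ^2 - 8λ + 12.
λ = 6, 2: both positive.

unstable node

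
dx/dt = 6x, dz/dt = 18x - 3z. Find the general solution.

x(t) = K_2e^(6t), z(t) = -K_1e^(-3t) + 2K_2e^(6t)

Coefficient matrix A = [[6, 0], [18, -3]].
Characteristic polynomial det(A - λI) = λ^2 - 3λ - 18 = 0.
Eigenvalues λ = -3, 6.
For λ=-3: (A-λI) row 1 is [9, 0], so an eigenvector is (0, -1).
For λ=6: (A-λI) row 2 is [18, -9], so an eigenvector is (1, 2).
General solution: K_1e^(-3t)(0,-1) + K_2e^(6t)(1,2).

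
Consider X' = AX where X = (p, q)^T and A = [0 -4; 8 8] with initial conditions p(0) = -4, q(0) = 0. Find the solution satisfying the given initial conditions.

Coefficient matrix A = [[0, -4], [8, 8]].
Characteristic polynomial det(A - λI) = λ^2 - 8λ + 32 = 0.
Eigenvalues λ = 4 ± 4i (complex conjugate pair).
For λ=4+4i: an eigenvector is (-1,1) - i(0,-1) = (-1, 1 + i).
A real fundamental pair from Re and Im of e^((4+4i)t)v: X_1 = e^(4t)(cos(4t)·(-1,1) + sin(4t)·(0,-1)), X_2 = e^(4t)(sin(4t)·(-1,1) - cos(4t)·(0,-1)).
General solution: c_1X_1 + c_2X_2.
Applying p(0)=-4, q(0)=0 gives c_1=4, c_2=-4.

p(t) = 4e^(4t)sin(4t) - 4e^(4t)cos(4t), q(t) = -8e^(4t)sin(4t)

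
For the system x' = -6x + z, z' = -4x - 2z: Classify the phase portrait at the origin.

A = [[-6,1],[-4,-2]]; det(A-λI) = λ^2 + 8λ + 16.
repeated λ = -4 with a single eigenvector.

stable improper node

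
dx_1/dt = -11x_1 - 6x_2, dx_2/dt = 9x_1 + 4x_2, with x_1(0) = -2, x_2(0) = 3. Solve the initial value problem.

Coefficient matrix A = [[-11, -6], [9, 4]].
Characteristic polynomial det(A - λI) = λ^2 + 7λ + 10 = 0.
Eigenvalues λ = -2, -5.
For λ=-2: (A-λI) row 1 is [-9, -6], so an eigenvector is (2, -3).
For λ=-5: (A-λI) row 1 is [-6, -6], so an eigenvector is (-1, 1).
General solution: K_1e^(-2t)(2,-3) + K_2e^(-5t)(-1,1).
Applying x_1(0)=-2, x_2(0)=3 gives K_1=-1, K_2=0.

x_1(t) = -2e^(-2t), x_2(t) = 3e^(-2t)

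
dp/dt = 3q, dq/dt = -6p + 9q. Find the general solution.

p(t) = -C_1e^(6t) - C_2e^(3t), q(t) = -2C_1e^(6t) - C_2e^(3t)

Coefficient matrix A = [[0, 3], [-6, 9]].
Characteristic polynomial det(A - λI) = λ^2 - 9λ + 18 = 0.
Eigenvalues λ = 6, 3.
For λ=6: (A-λI) row 1 is [-6, 3], so an eigenvector is (-1, -2).
For λ=3: (A-λI) row 1 is [-3, 3], so an eigenvector is (-1, -1).
General solution: C_1e^(6t)(-1,-2) + C_2e^(3t)(-1,-1).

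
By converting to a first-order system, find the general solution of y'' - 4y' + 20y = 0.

y(t) = K_1e^(2t)cos(4t) + K_2e^(2t)sin(4t)

Let x_1 = y, x_2 = y'. Then x_1' = x_2 and x_2' = -20x_1 + 4x_2.
A = [[0,1],[-20,4]]; det(A-λI) = λ^2 - 4λ + 20.
Eigenvalues λ = 2 ± 4i.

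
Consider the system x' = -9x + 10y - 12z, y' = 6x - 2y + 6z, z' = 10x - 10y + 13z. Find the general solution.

x(t) = -2K_1e^(-2t) - 4K_2e^(t) - K_3e^(3t), y(t) = K_1e^(-2t) + 2K_2e^(t), z(t) = 2K_1e^(-2t) + 5K_2e^(t) + K_3e^(3t)

Coefficient matrix A = [[-9, 10, -12], [6, -2, 6], [10, -10, 13]].
det(A - λI) = 0 gives eigenvalues λ = -2, 1, 3.
For λ=-2: eigenvector (-2,1,2).
For λ=1: eigenvector (-4,2,5).
For λ=3: eigenvector (-1,0,1).
General solution: K_1e^(-2t)(-2,1,2) + K_2e^(t)(-4,2,5) + K_3e^(3t)(-1,0,1).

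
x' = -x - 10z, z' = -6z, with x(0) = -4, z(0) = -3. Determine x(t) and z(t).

x(t) = 2e^(-t) - 6e^(-6t), z(t) = -3e^(-6t)

Coefficient matrix A = [[-1, -10], [0, -6]].
Characteristic polynomial det(A - λI) = λ^2 + 7λ + 6 = 0.
Eigenvalues λ = -1, -6.
For λ=-1: (A-λI) row 1 is [0, -10], so an eigenvector is (1, 0).
For λ=-6: (A-λI) row 1 is [5, -10], so an eigenvector is (-2, -1).
General solution: c_1e^(-t)(1,0) + c_2e^(-6t)(-2,-1).
Applying x(0)=-4, z(0)=-3 gives c_1=2, c_2=3.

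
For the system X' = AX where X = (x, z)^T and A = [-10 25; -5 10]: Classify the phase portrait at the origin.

center

A = [[-10,25],[-5,10]]; det(A-λI) = λ^2 + 25.
λ = 0 ± 5i: zero real part.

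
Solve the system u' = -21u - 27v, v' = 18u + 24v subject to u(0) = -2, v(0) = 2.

Coefficient matrix A = [[-21, -27], [18, 24]].
Characteristic polynomial det(A - λI) = λ^2 - 3λ - 18 = 0.
Eigenvalues λ = 6, -3.
For λ=6: (A-λI) row 1 is [-27, -27], so an eigenvector is (-1, 1).
For λ=-3: (A-λI) row 1 is [-18, -27], so an eigenvector is (-3, 2).
General solution: c_1e^(6t)(-1,1) + c_2e^(-3t)(-3,2).
Applying u(0)=-2, v(0)=2 gives c_1=2, c_2=0.

u(t) = -2e^(6t), v(t) = 2e^(6t)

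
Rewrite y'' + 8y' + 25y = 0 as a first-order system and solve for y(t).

y(t) = C_1e^(-4t)cos(3t) + C_2e^(-4t)sin(3t)

Let x_1 = y, x_2 = y'. Then x_1' = x_2 and x_2' = -25x_1 - 8x_2.
A = [[0,1],[-25,-8]]; det(A-λI) = λ^2 + 8λ + 25.
Eigenvalues λ = -4 ± 3i.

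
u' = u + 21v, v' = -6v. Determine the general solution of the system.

Coefficient matrix A = [[1, 21], [0, -6]].
Characteristic polynomial det(A - λI) = λ^2 + 5λ - 6 = 0.
Eigenvalues λ = -6, 1.
For λ=-6: (A-λI) row 1 is [7, 21], so an eigenvector is (3, -1).
For λ=1: (A-λI) row 1 is [0, 21], so an eigenvector is (-1, 0).
General solution: K_1e^(-6t)(3,-1) + K_2e^(t)(-1,0).

u(t) = 3K_1e^(-6t) - K_2e^(t), v(t) = -K_1e^(-6t)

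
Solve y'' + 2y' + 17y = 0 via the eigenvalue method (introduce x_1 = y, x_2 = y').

y(t) = C_1e^(-t)cos(4t) + C_2e^(-t)sin(4t)

Let x_1 = y, x_2 = y'. Then x_1' = x_2 and x_2' = -17x_1 - 2x_2.
A = [[0,1],[-17,-2]]; det(A-λI) = λ^2 + 2λ + 17.
Eigenvalues λ = -1 ± 4i.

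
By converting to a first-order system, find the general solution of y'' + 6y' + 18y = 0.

y(t) = K_1e^(-3t)cos(3t) + K_2e^(-3t)sin(3t)

Let x_1 = y, x_2 = y'. Then x_1' = x_2 and x_2' = -18x_1 - 6x_2.
A = [[0,1],[-18,-6]]; det(A-λI) = λ^2 + 6λ + 18.
Eigenvalues λ = -3 ± 3i.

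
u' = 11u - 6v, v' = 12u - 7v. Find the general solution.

Coefficient matrix A = [[11, -6], [12, -7]].
Characteristic polynomial det(A - λI) = λ^2 - 4λ - 5 = 0.
Eigenvalues λ = 5, -1.
For λ=5: (A-λI) row 1 is [6, -6], so an eigenvector is (-1, -1).
For λ=-1: (A-λI) row 1 is [12, -6], so an eigenvector is (1, 2).
General solution: c_1e^(5t)(-1,-1) + c_2e^(-t)(1,2).

u(t) = -c_1e^(5t) + c_2e^(-t), v(t) = -c_1e^(5t) + 2c_2e^(-t)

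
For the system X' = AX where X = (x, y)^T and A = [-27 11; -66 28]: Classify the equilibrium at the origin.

saddle

A = [[-27,11],[-66,28]]; det(A-λI) = λ^2 - λ - 30.
λ = -5, 6: opposite signs.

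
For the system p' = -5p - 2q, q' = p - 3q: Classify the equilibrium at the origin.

stable spiral

A = [[-5,-2],[1,-3]]; det(A-λI) = λ^2 + 8λ + 17.
λ = -4 ± i: negative real part.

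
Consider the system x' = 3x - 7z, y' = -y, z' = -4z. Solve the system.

Coefficient matrix A = [[3, 0, -7], [0, -1, 0], [0, 0, -4]].
det(A - λI) = 0 gives eigenvalues λ = -1, 3, -4.
For λ=-1: eigenvector (0,1,0).
For λ=3: eigenvector (1,0,0).
For λ=-4: eigenvector (1,0,1).
General solution: K_1e^(-t)(0,1,0) + K_2e^(3t)(1,0,0) + K_3e^(-4t)(1,0,1).

x(t) = K_2e^(3t) + K_3e^(-4t), y(t) = K_1e^(-t), z(t) = K_3e^(-4t)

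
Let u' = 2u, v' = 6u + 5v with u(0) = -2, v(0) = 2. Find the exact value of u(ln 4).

-32

A = [[2,0],[6,5]]; eigenvalues λ = 5, 2.
Eigenvectors: (0,-1) for λ=5, (-1,2) for λ=2.
From the initial condition, c_1 = 2, c_2 = 2.
u(ln 4) = (2)(4^5)(0) + (2)(4^2)(-1) = -32.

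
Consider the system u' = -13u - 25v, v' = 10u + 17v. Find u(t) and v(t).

u(t) = c_1e^(2t)sin(5t) - 2c_1e^(2t)cos(5t) - 2c_2e^(2t)sin(5t) - c_2e^(2t)cos(5t), v(t) = -c_1e^(2t)sin(5t) + c_1e^(2t)cos(5t) + c_2e^(2t)sin(5t) + c_2e^(2t)cos(5t)

Coefficient matrix A = [[-13, -25], [10, 17]].
Characteristic polynomial det(A - λI) = λ^2 - 4λ + 29 = 0.
Eigenvalues λ = 2 ± 5i (complex conjugate pair).
For λ=2+5i: an eigenvector is (-2,1) - i(1,-1) = (-2 - i, 1 + i).
A real fundamental pair from Re and Im of e^((2+5i)t)v: X_1 = e^(2t)(cos(5t)·(-2,1) + sin(5t)·(1,-1)), X_2 = e^(2t)(sin(5t)·(-2,1) - cos(5t)·(1,-1)).
General solution: c_1X_1 + c_2X_2.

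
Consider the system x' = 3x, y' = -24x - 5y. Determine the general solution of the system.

Coefficient matrix A = [[3, 0], [-24, -5]].
Characteristic polynomial det(A - λI) = λ^2 + 2λ - 15 = 0.
Eigenvalues λ = -5, 3.
For λ=-5: (A-λI) row 1 is [8, 0], so an eigenvector is (0, 1).
For λ=3: (A-λI) row 2 is [-24, -8], so an eigenvector is (-1, 3).
General solution: c_1e^(-5t)(0,1) + c_2e^(3t)(-1,3).

x(t) = -c_2e^(3t), y(t) = c_1e^(-5t) + 3c_2e^(3t)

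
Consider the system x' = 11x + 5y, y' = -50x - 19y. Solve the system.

Coefficient matrix A = [[11, 5], [-50, -19]].
Characteristic polynomial det(A - λI) = λ^2 + 8λ + 41 = 0.
Eigenvalues λ = -4 ± 5i (complex conjugate pair).
For λ=-4+5i: an eigenvector is (0,-1) - i(-1,3) = (0 + i, -1 - 3i).
A real fundamental pair from Re and Im of e^((-4+5i)t)v: X_1 = e^(-4t)(cos(5t)·(0,-1) + sin(5t)·(-1,3)), X_2 = e^(-4t)(sin(5t)·(0,-1) - cos(5t)·(-1,3)).
General solution: c_1X_1 + c_2X_2.

x(t) = -c_1e^(-4t)sin(5t) + c_2e^(-4t)cos(5t), y(t) = 3c_1e^(-4t)sin(5t) - c_1e^(-4t)cos(5t) - c_2e^(-4t)sin(5t) - 3c_2e^(-4t)cos(5t)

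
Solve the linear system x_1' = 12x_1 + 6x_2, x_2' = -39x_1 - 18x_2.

Coefficient matrix A = [[12, 6], [-39, -18]].
Characteristic polynomial det(A - λI) = λ^2 + 6λ + 18 = 0.
Eigenvalues λ = -3 ± 3i (complex conjugate pair).
For λ=-3+3i: an eigenvector is (-1,3) - i(1,-2) = (-1 - i, 3 + 2i).
A real fundamental pair from Re and Im of e^((-3+3i)t)v: X_1 = e^(-3t)(cos(3t)·(-1,3) + sin(3t)·(1,-2)), X_2 = e^(-3t)(sin(3t)·(-1,3) - cos(3t)·(1,-2)).
General solution: C_1X_1 + C_2X_2.

x_1(t) = C_1e^(-3t)sin(3t) - C_1e^(-3t)cos(3t) - C_2e^(-3t)sin(3t) - C_2e^(-3t)cos(3t), x_2(t) = -2C_1e^(-3t)sin(3t) + 3C_1e^(-3t)cos(3t) + 3C_2e^(-3t)sin(3t) + 2C_2e^(-3t)cos(3t)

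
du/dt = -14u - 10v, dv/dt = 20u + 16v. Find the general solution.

Coefficient matrix A = [[-14, -10], [20, 16]].
Characteristic polynomial det(A - λI) = λ^2 - 2λ - 24 = 0.
Eigenvalues λ = 6, -4.
For λ=6: (A-λI) row 1 is [-20, -10], so an eigenvector is (-1, 2).
For λ=-4: (A-λI) row 1 is [-10, -10], so an eigenvector is (1, -1).
General solution: C_1e^(6t)(-1,2) + C_2e^(-4t)(1,-1).

u(t) = -C_1e^(6t) + C_2e^(-4t), v(t) = 2C_1e^(6t) - C_2e^(-4t)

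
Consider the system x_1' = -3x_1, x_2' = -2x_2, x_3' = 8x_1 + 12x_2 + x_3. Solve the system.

x_1(t) = C_1e^(-3t), x_2(t) = C_2e^(-2t), x_3(t) = -2C_1e^(-3t) - 4C_2e^(-2t) + C_3e^(t)

Coefficient matrix A = [[-3, 0, 0], [0, -2, 0], [8, 12, 1]].
det(A - λI) = 0 gives eigenvalues λ = -3, -2, 1.
For λ=-3: eigenvector (1,0,-2).
For λ=-2: eigenvector (0,1,-4).
For λ=1: eigenvector (0,0,1).
General solution: C_1e^(-3t)(1,0,-2) + C_2e^(-2t)(0,1,-4) + C_3e^(t)(0,0,1).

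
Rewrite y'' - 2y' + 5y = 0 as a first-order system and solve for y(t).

Let x_1 = y, x_2 = y'. Then x_1' = x_2 and x_2' = -5x_1 + 2x_2.
A = [[0,1],[-5,2]]; det(A-λI) = λ^2 - 2λ + 5.
Eigenvalues λ = 1 ± 2i.

y(t) = K_1e^(t)cos(2t) + K_2e^(t)sin(2t)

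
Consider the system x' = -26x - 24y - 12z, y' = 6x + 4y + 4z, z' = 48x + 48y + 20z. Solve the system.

Coefficient matrix A = [[-26, -24, -12], [6, 4, 4], [48, 48, 20]].
det(A - λI) = 0 gives eigenvalues λ = -2, -4, 4.
For λ=-2: eigenvector (1,-1,0).
For λ=-4: eigenvector (0,1,-2).
For λ=4: eigenvector (-2,1,3).
General solution: C_1e^(-2t)(1,-1,0) + C_2e^(-4t)(0,1,-2) + C_3e^(4t)(-2,1,3).

x(t) = C_1e^(-2t) - 2C_3e^(4t), y(t) = -C_1e^(-2t) + C_2e^(-4t) + C_3e^(4t), z(t) = -2C_2e^(-4t) + 3C_3e^(4t)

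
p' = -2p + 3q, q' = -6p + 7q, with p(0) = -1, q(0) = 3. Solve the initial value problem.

p(t) = 4e^(4t) - 5e^(t), q(t) = 8e^(4t) - 5e^(t)

Coefficient matrix A = [[-2, 3], [-6, 7]].
Characteristic polynomial det(A - λI) = λ^2 - 5λ + 4 = 0.
Eigenvalues λ = 1, 4.
For λ=1: (A-λI) row 1 is [-3, 3], so an eigenvector is (1, 1).
For λ=4: (A-λI) row 1 is [-6, 3], so an eigenvector is (-1, -2).
General solution: C_1e^(t)(1,1) + C_2e^(4t)(-1,-2).
Applying p(0)=-1, q(0)=3 gives C_1=-5, C_2=-4.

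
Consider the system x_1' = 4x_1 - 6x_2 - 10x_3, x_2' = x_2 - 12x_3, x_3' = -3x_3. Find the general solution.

x_1(t) = c_1e^(4t) + 2c_2e^(t) + 4c_3e^(-3t), x_2(t) = c_2e^(t) + 3c_3e^(-3t), x_3(t) = c_3e^(-3t)

Coefficient matrix A = [[4, -6, -10], [0, 1, -12], [0, 0, -3]].
det(A - λI) = 0 gives eigenvalues λ = 4, 1, -3.
For λ=4: eigenvector (1,0,0).
For λ=1: eigenvector (2,1,0).
For λ=-3: eigenvector (4,3,1).
General solution: c_1e^(4t)(1,0,0) + c_2e^(t)(2,1,0) + c_3e^(-3t)(4,3,1).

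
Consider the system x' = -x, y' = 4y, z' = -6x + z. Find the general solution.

x(t) = C_2e^(-t), y(t) = C_1e^(4t), z(t) = 3C_2e^(-t) + C_3e^(t)

Coefficient matrix A = [[-1, 0, 0], [0, 4, 0], [-6, 0, 1]].
det(A - λI) = 0 gives eigenvalues λ = 4, -1, 1.
For λ=4: eigenvector (0,1,0).
For λ=-1: eigenvector (1,0,3).
For λ=1: eigenvector (0,0,1).
General solution: C_1e^(4t)(0,1,0) + C_2e^(-t)(1,0,3) + C_3e^(t)(0,0,1).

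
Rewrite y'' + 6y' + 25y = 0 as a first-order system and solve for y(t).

y(t) = c_1e^(-3t)cos(4t) + c_2e^(-3t)sin(4t)

Let x_1 = y, x_2 = y'. Then x_1' = x_2 and x_2' = -25x_1 - 6x_2.
A = [[0,1],[-25,-6]]; det(A-λI) = λ^2 + 6λ + 25.
Eigenvalues λ = -3 ± 4i.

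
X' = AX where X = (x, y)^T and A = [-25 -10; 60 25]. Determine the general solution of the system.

Coefficient matrix A = [[-25, -10], [60, 25]].
Characteristic polynomial det(A - λI) = λ^2 - 25 = 0.
Eigenvalues λ = -5, 5.
For λ=-5: (A-λI) row 1 is [-20, -10], so an eigenvector is (1, -2).
For λ=5: (A-λI) row 1 is [-30, -10], so an eigenvector is (1, -3).
General solution: c_1e^(-5t)(1,-2) + c_2e^(5t)(1,-3).

x(t) = c_1e^(-5t) + c_2e^(5t), y(t) = -2c_1e^(-5t) - 3c_2e^(5t)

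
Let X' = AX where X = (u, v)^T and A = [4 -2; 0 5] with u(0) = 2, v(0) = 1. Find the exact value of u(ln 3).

A = [[4,-2],[0,5]]; eigenvalues λ = 5, 4.
Eigenvectors: (-2,1) for λ=5, (-1,0) for λ=4.
From the initial condition, c_1 = 1, c_2 = -4.
u(ln 3) = (1)(3^5)(-2) + (-4)(3^4)(-1) = -162.

-162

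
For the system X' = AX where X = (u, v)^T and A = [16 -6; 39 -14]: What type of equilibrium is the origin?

unstable spiral

A = [[16,-6],[39,-14]]; det(A-λI) = λ^2 - 2λ + 10.
λ = 1 ± 3i: positive real part.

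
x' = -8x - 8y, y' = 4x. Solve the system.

Coefficient matrix A = [[-8, -8], [4, 0]].
Characteristic polynomial det(A - λI) = λ^2 + 8λ + 32 = 0.
Eigenvalues λ = -4 ± 4i (complex conjugate pair).
For λ=-4+4i: an eigenvector is (-1,1) - i(-1,0) = (-1 + i, 1).
A real fundamental pair from Re and Im of e^((-4+4i)t)v: X_1 = e^(-4t)(cos(4t)·(-1,1) + sin(4t)·(-1,0)), X_2 = e^(-4t)(sin(4t)·(-1,1) - cos(4t)·(-1,0)).
General solution: c_1X_1 + c_2X_2.

x(t) = -c_1e^(-4t)sin(4t) - c_1e^(-4t)cos(4t) - c_2e^(-4t)sin(4t) + c_2e^(-4t)cos(4t), y(t) = c_1e^(-4t)cos(4t) + c_2e^(-4t)sin(4t)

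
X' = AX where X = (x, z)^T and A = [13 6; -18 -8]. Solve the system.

Coefficient matrix A = [[13, 6], [-18, -8]].
Characteristic polynomial det(A - λI) = λ^2 - 5λ + 4 = 0.
Eigenvalues λ = 4, 1.
For λ=4: (A-λI) row 1 is [9, 6], so an eigenvector is (-2, 3).
For λ=1: (A-λI) row 1 is [12, 6], so an eigenvector is (1, -2).
General solution: K_1e^(4t)(-2,3) + K_2e^(t)(1,-2).

x(t) = -2K_1e^(4t) + K_2e^(t), z(t) = 3K_1e^(4t) - 2K_2e^(t)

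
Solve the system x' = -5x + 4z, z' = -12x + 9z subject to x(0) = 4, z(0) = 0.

x(t) = -12e^(3t) + 16e^(t), z(t) = -24e^(3t) + 24e^(t)

Coefficient matrix A = [[-5, 4], [-12, 9]].
Characteristic polynomial det(A - λI) = λ^2 - 4λ + 3 = 0.
Eigenvalues λ = 3, 1.
For λ=3: (A-λI) row 1 is [-8, 4], so an eigenvector is (-1, -2).
For λ=1: (A-λI) row 1 is [-6, 4], so an eigenvector is (2, 3).
General solution: C_1e^(3t)(-1,-2) + C_2e^(t)(2,3).
Applying x(0)=4, z(0)=0 gives C_1=12, C_2=8.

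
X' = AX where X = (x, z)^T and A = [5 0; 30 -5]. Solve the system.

Coefficient matrix A = [[5, 0], [30, -5]].
Characteristic polynomial det(A - λI) = λ^2 - 25 = 0.
Eigenvalues λ = -5, 5.
For λ=-5: (A-λI) row 1 is [10, 0], so an eigenvector is (0, 1).
For λ=5: (A-λI) row 2 is [30, -10], so an eigenvector is (1, 3).
General solution: c_1e^(-5t)(0,1) + c_2e^(5t)(1,3).

x(t) = c_2e^(5t), z(t) = c_1e^(-5t) + 3c_2e^(5t)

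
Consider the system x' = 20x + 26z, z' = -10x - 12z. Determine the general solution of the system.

x(t) = 3K_1e^(4t)sin(2t) + 2K_1e^(4t)cos(2t) + 2K_2e^(4t)sin(2t) - 3K_2e^(4t)cos(2t), z(t) = -2K_1e^(4t)sin(2t) - K_1e^(4t)cos(2t) - K_2e^(4t)sin(2t) + 2K_2e^(4t)cos(2t)

Coefficient matrix A = [[20, 26], [-10, -12]].
Characteristic polynomial det(A - λI) = λ^2 - 8λ + 20 = 0.
Eigenvalues λ = 4 ± 2i (complex conjugate pair).
For λ=4+2i: an eigenvector is (2,-1) - i(3,-2) = (2 - 3i, -1 + 2i).
A real fundamental pair from Re and Im of e^((4+2i)t)v: X_1 = e^(4t)(cos(2t)·(2,-1) + sin(2t)·(3,-2)), X_2 = e^(4t)(sin(2t)·(2,-1) - cos(2t)·(3,-2)).
General solution: K_1X_1 + K_2X_2.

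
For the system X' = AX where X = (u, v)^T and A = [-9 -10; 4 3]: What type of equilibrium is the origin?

stable spiral

A = [[-9,-10],[4,3]]; det(A-λI) = λ^2 + 6λ + 13.
λ = -3 ± 2i: negative real part.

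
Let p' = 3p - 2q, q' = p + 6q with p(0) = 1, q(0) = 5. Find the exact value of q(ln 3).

A = [[3,-2],[1,6]]; eigenvalues λ = 5, 4.
Eigenvectors: (-1,1) for λ=5, (-2,1) for λ=4.
From the initial condition, c_1 = 11, c_2 = -6.
q(ln 3) = (11)(3^5)(1) + (-6)(3^4)(1) = 2187.

2187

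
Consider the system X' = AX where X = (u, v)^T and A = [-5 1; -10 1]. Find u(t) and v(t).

u(t) = c_1e^(-2t)sin(t) - c_2e^(-2t)cos(t), v(t) = 3c_1e^(-2t)sin(t) + c_1e^(-2t)cos(t) + c_2e^(-2t)sin(t) - 3c_2e^(-2t)cos(t)

Coefficient matrix A = [[-5, 1], [-10, 1]].
Characteristic polynomial det(A - λI) = λ^2 + 4λ + 5 = 0.
Eigenvalues λ = -2 ± i (complex conjugate pair).
For λ=-2+i: an eigenvector is (0,1) - i(1,3) = (0 - i, 1 - 3i).
A real fundamental pair from Re and Im of e^((-2+i)t)v: X_1 = e^(-2t)(cos(t)·(0,1) + sin(t)·(1,3)), X_2 = e^(-2t)(sin(t)·(0,1) - cos(t)·(1,3)).
General solution: c_1X_1 + c_2X_2.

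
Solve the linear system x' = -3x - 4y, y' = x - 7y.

x(t) = 2c_1e^(-5t) + 2c_2te^(-5t) - 3c_2e^(-5t), y(t) = c_1e^(-5t) + c_2te^(-5t) - 2c_2e^(-5t)

Coefficient matrix A = [[-3, -4], [1, -7]].
Characteristic polynomial det(A - λI) = λ^2 + 10λ + 25 = 0.
Single eigenvalue λ = -5 with algebraic multiplicity 2.
Eigenvector v = (2,1); generalized eigenvector w with (A-λI)w=v is (-3,-2).
General solution: e^(-5t)[c_1·v + c_2·(t·v + w)].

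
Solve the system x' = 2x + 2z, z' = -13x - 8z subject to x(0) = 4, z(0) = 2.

x(t) = 24e^(-3t)sin(t) + 4e^(-3t)cos(t), z(t) = -62e^(-3t)sin(t) + 2e^(-3t)cos(t)

Coefficient matrix A = [[2, 2], [-13, -8]].
Characteristic polynomial det(A - λI) = λ^2 + 6λ + 10 = 0.
Eigenvalues λ = -3 ± i (complex conjugate pair).
For λ=-3+i: an eigenvector is (-1,3) - i(1,-2) = (-1 - i, 3 + 2i).
A real fundamental pair from Re and Im of e^((-3+i)t)v: X_1 = e^(-3t)(cos(t)·(-1,3) + sin(t)·(1,-2)), X_2 = e^(-3t)(sin(t)·(-1,3) - cos(t)·(1,-2)).
General solution: K_1X_1 + K_2X_2.
Applying x(0)=4, z(0)=2 gives K_1=10, K_2=-14.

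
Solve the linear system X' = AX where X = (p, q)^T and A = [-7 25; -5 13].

p(t) = 2K_1e^(3t)sin(5t) - K_1e^(3t)cos(5t) - K_2e^(3t)sin(5t) - 2K_2e^(3t)cos(5t), q(t) = K_1e^(3t)sin(5t) - K_2e^(3t)cos(5t)

Coefficient matrix A = [[-7, 25], [-5, 13]].
Characteristic polynomial det(A - λI) = λ^2 - 6λ + 34 = 0.
Eigenvalues λ = 3 ± 5i (complex conjugate pair).
For λ=3+5i: an eigenvector is (-1,0) - i(2,1) = (-1 - 2i, 0 - i).
A real fundamental pair from Re and Im of e^((3+5i)t)v: X_1 = e^(3t)(cos(5t)·(-1,0) + sin(5t)·(2,1)), X_2 = e^(3t)(sin(5t)·(-1,0) - cos(5t)·(2,1)).
General solution: K_1X_1 + K_2X_2.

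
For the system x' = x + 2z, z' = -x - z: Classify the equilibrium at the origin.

A = [[1,2],[-1,-1]]; det(A-λI) = λ^2 + 1.
λ = 0 ± i: zero real part.

center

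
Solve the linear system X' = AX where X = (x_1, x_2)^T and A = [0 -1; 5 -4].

Coefficient matrix A = [[0, -1], [5, -4]].
Characteristic polynomial det(A - λI) = λ^2 + 4λ + 5 = 0.
Eigenvalues λ = -2 ± i (complex conjugate pair).
For λ=-2+i: an eigenvector is (0,-1) - i(1,2) = (0 - i, -1 - 2i).
A real fundamental pair from Re and Im of e^((-2+i)t)v: X_1 = e^(-2t)(cos(t)·(0,-1) + sin(t)·(1,2)), X_2 = e^(-2t)(sin(t)·(0,-1) - cos(t)·(1,2)).
General solution: c_1X_1 + c_2X_2.

x_1(t) = c_1e^(-2t)sin(t) - c_2e^(-2t)cos(t), x_2(t) = 2c_1e^(-2t)sin(t) - c_1e^(-2t)cos(t) - c_2e^(-2t)sin(t) - 2c_2e^(-2t)cos(t)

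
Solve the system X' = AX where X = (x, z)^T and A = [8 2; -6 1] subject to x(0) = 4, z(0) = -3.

Coefficient matrix A = [[8, 2], [-6, 1]].
Characteristic polynomial det(A - λI) = λ^2 - 9λ + 20 = 0.
Eigenvalues λ = 4, 5.
For λ=4: (A-λI) row 1 is [4, 2], so an eigenvector is (1, -2).
For λ=5: (A-λI) row 1 is [3, 2], so an eigenvector is (-2, 3).
General solution: c_1e^(4t)(1,-2) + c_2e^(5t)(-2,3).
Applying x(0)=4, z(0)=-3 gives c_1=-6, c_2=-5.

x(t) = 10e^(5t) - 6e^(4t), z(t) = -15e^(5t) + 12e^(4t)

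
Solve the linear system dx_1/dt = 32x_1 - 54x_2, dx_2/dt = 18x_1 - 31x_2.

x_1(t) = 3C_1e^(-4t) - 2C_2e^(5t), x_2(t) = 2C_1e^(-4t) - C_2e^(5t)

Coefficient matrix A = [[32, -54], [18, -31]].
Characteristic polynomial det(A - λI) = λ^2 - λ - 20 = 0.
Eigenvalues λ = -4, 5.
For λ=-4: (A-λI) row 1 is [36, -54], so an eigenvector is (3, 2).
For λ=5: (A-λI) row 1 is [27, -54], so an eigenvector is (-2, -1).
General solution: C_1e^(-4t)(3,2) + C_2e^(5t)(-2,-1).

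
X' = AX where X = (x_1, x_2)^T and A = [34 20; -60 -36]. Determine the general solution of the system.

x_1(t) = -C_1e^(-6t) - 2C_2e^(4t), x_2(t) = 2C_1e^(-6t) + 3C_2e^(4t)

Coefficient matrix A = [[34, 20], [-60, -36]].
Characteristic polynomial det(A - λI) = λ^2 + 2λ - 24 = 0.
Eigenvalues λ = -6, 4.
For λ=-6: (A-λI) row 1 is [40, 20], so an eigenvector is (-1, 2).
For λ=4: (A-λI) row 1 is [30, 20], so an eigenvector is (-2, 3).
General solution: C_1e^(-6t)(-1,2) + C_2e^(4t)(-2,3).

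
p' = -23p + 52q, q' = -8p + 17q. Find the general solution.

p(t) = 2K_1e^(-3t)sin(4t) - 3K_1e^(-3t)cos(4t) - 3K_2e^(-3t)sin(4t) - 2K_2e^(-3t)cos(4t), q(t) = K_1e^(-3t)sin(4t) - K_1e^(-3t)cos(4t) - K_2e^(-3t)sin(4t) - K_2e^(-3t)cos(4t)

Coefficient matrix A = [[-23, 52], [-8, 17]].
Characteristic polynomial det(A - λI) = λ^2 + 6λ + 25 = 0.
Eigenvalues λ = -3 ± 4i (complex conjugate pair).
For λ=-3+4i: an eigenvector is (-3,-1) - i(2,1) = (-3 - 2i, -1 - i).
A real fundamental pair from Re and Im of e^((-3+4i)t)v: X_1 = e^(-3t)(cos(4t)·(-3,-1) + sin(4t)·(2,1)), X_2 = e^(-3t)(sin(4t)·(-3,-1) - cos(4t)·(2,1)).
General solution: K_1X_1 + K_2X_2.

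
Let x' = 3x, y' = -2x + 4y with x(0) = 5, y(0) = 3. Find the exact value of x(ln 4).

A = [[3,0],[-2,4]]; eigenvalues λ = 4, 3.
Eigenvectors: (0,-1) for λ=4, (1,2) for λ=3.
From the initial condition, c_1 = 7, c_2 = 5.
x(ln 4) = (7)(4^4)(0) + (5)(4^3)(1) = 320.

320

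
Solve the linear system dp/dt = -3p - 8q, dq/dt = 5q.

p(t) = -C_1e^(-3t) + C_2e^(5t), q(t) = -C_2e^(5t)

Coefficient matrix A = [[-3, -8], [0, 5]].
Characteristic polynomial det(A - λI) = λ^2 - 2λ - 15 = 0.
Eigenvalues λ = -3, 5.
For λ=-3: (A-λI) row 1 is [0, -8], so an eigenvector is (-1, 0).
For λ=5: (A-λI) row 1 is [-8, -8], so an eigenvector is (1, -1).
General solution: C_1e^(-3t)(-1,0) + C_2e^(5t)(1,-1).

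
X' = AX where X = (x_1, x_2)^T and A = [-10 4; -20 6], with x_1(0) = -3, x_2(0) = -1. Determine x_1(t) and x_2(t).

Coefficient matrix A = [[-10, 4], [-20, 6]].
Characteristic polynomial det(A - λI) = λ^2 + 4λ + 20 = 0.
Eigenvalues λ = -2 ± 4i (complex conjugate pair).
For λ=-2+4i: an eigenvector is (0,1) - i(1,2) = (0 - i, 1 - 2i).
A real fundamental pair from Re and Im of e^((-2+4i)t)v: X_1 = e^(-2t)(cos(4t)·(0,1) + sin(4t)·(1,2)), X_2 = e^(-2t)(sin(4t)·(0,1) - cos(4t)·(1,2)).
General solution: c_1X_1 + c_2X_2.
Applying x_1(0)=-3, x_2(0)=-1 gives c_1=5, c_2=3.

x_1(t) = 5e^(-2t)sin(4t) - 3e^(-2t)cos(4t), x_2(t) = 13e^(-2t)sin(4t) - e^(-2t)cos(4t)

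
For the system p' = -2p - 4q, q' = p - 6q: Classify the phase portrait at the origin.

A = [[-2,-4],[1,-6]]; det(A-λI) = λ^2 + 8λ + 16.
repeated λ = -4 with a single eigenvector.

stable improper node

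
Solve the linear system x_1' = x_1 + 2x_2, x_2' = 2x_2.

Coefficient matrix A = [[1, 2], [0, 2]].
Characteristic polynomial det(A - λI) = λ^2 - 3λ + 2 = 0.
Eigenvalues λ = 2, 1.
For λ=2: (A-λI) row 1 is [-1, 2], so an eigenvector is (2, 1).
For λ=1: (A-λI) row 1 is [0, 2], so an eigenvector is (1, 0).
General solution: c_1e^(2t)(2,1) + c_2e^(t)(1,0).

x_1(t) = 2c_1e^(2t) + c_2e^(t), x_2(t) = c_1e^(2t)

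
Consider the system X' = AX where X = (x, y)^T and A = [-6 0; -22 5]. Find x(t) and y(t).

Coefficient matrix A = [[-6, 0], [-22, 5]].
Characteristic polynomial det(A - λI) = λ^2 + λ - 30 = 0.
Eigenvalues λ = 5, -6.
For λ=5: (A-λI) row 1 is [-11, 0], so an eigenvector is (0, 1).
For λ=-6: (A-λI) row 2 is [-22, 11], so an eigenvector is (-1, -2).
General solution: K_1e^(5t)(0,1) + K_2e^(-6t)(-1,-2).

x(t) = -K_2e^(-6t), y(t) = K_1e^(5t) - 2K_2e^(-6t)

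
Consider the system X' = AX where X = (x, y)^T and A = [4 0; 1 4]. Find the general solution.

Coefficient matrix A = [[4, 0], [1, 4]].
Characteristic polynomial det(A - λI) = λ^2 - 8λ + 16 = 0.
Single eigenvalue λ = 4 with algebraic multiplicity 2.
Eigenvector v = (0,1); generalized eigenvector w with (A-λI)w=v is (1,-2).
General solution: e^(4t)[c_1·v + c_2·(t·v + w)].

x(t) = c_2e^(4t), y(t) = c_1e^(4t) + c_2te^(4t) - 2c_2e^(4t)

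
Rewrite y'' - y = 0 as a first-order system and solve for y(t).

y(t) = K_1e^(-t) + K_2e^(t)

Let x_1 = y, x_2 = y'. Then x_1' = x_2 and x_2' = x_1.
A = [[0,1],[1,0]]; det(A-λI) = λ^2 - 1.
Eigenvalues λ = -1, 1 with eigenvectors (1,-1), (1,1).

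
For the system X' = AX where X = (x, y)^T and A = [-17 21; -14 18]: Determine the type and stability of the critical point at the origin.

A = [[-17,21],[-14,18]]; det(A-λI) = λ^2 - λ - 12.
λ = -3, 4: opposite signs.

saddle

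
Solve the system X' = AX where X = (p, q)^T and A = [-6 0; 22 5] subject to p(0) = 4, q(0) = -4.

p(t) = 4e^(-6t), q(t) = 4e^(5t) - 8e^(-6t)

Coefficient matrix A = [[-6, 0], [22, 5]].
Characteristic polynomial det(A - λI) = λ^2 + λ - 30 = 0.
Eigenvalues λ = 5, -6.
For λ=5: (A-λI) row 1 is [-11, 0], so an eigenvector is (0, 1).
For λ=-6: (A-λI) row 2 is [22, 11], so an eigenvector is (1, -2).
General solution: c_1e^(5t)(0,1) + c_2e^(-6t)(1,-2).
Applying p(0)=4, q(0)=-4 gives c_1=4, c_2=4.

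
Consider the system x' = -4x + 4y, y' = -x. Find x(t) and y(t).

Coefficient matrix A = [[-4, 4], [-1, 0]].
Characteristic polynomial det(A - λI) = λ^2 + 4λ + 4 = 0.
Single eigenvalue λ = -2 with algebraic multiplicity 2.
Eigenvector v = (2,1); generalized eigenvector w with (A-λI)w=v is (1,1).
General solution: e^(-2t)[C_1·v + C_2·(t·v + w)].

x(t) = 2C_1e^(-2t) + 2C_2te^(-2t) + C_2e^(-2t), y(t) = C_1e^(-2t) + C_2te^(-2t) + C_2e^(-2t)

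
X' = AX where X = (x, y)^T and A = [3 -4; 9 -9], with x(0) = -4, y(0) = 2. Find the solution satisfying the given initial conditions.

Coefficient matrix A = [[3, -4], [9, -9]].
Characteristic polynomial det(A - λI) = λ^2 + 6λ + 9 = 0.
Single eigenvalue λ = -3 with algebraic multiplicity 2.
Eigenvector v = (-2,-3); generalized eigenvector w with (A-λI)w=v is (1,2).
General solution: e^(-3t)[K_1·v + K_2·(t·v + w)].
Applying x(0)=-4, y(0)=2 gives K_1=10, K_2=16.

x(t) = -32te^(-3t) - 4e^(-3t), y(t) = -48te^(-3t) + 2e^(-3t)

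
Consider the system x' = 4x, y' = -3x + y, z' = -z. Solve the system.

x(t) = c_2e^(4t), y(t) = c_1e^(t) - c_2e^(4t), z(t) = c_3e^(-t)

Coefficient matrix A = [[4, 0, 0], [-3, 1, 0], [0, 0, -1]].
det(A - λI) = 0 gives eigenvalues λ = 1, 4, -1.
For λ=1: eigenvector (0,1,0).
For λ=4: eigenvector (1,-1,0).
For λ=-1: eigenvector (0,0,1).
General solution: c_1e^(t)(0,1,0) + c_2e^(4t)(1,-1,0) + c_3e^(-t)(0,0,1).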